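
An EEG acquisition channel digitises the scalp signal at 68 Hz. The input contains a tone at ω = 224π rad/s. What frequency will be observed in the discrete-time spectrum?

24 Hz

ω = 224π rad/s → f = ω/(2π) = 112 Hz.
112 Hz mod fs = 44 Hz.
44 Hz > fs/2 = 34 Hz, folds to fs − 44 Hz = 24 Hz.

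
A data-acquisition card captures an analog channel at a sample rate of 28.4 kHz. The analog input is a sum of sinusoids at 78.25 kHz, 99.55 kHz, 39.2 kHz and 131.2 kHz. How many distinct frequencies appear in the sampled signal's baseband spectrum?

3

fs/2 = 14.2 kHz.
78.25 kHz mod fs = 21.45 kHz.
21.45 kHz > fs/2 = 14.2 kHz, folds to fs − 21.45 kHz = 6.95 kHz.
99.55 kHz mod fs = 14.35 kHz.
14.35 kHz > fs/2 = 14.2 kHz, folds to fs − 14.35 kHz = 14.05 kHz.
39.2 kHz mod fs = 10.8 kHz.
10.8 kHz ≤ fs/2 = 14.2 kHz, appears at 10.8 kHz.
131.2 kHz mod fs = 17.6 kHz.
17.6 kHz > fs/2 = 14.2 kHz, folds to fs − 17.6 kHz = 10.8 kHz.
Distinct values: {6.95 kHz, 10.8 kHz, 14.05 kHz} → 3.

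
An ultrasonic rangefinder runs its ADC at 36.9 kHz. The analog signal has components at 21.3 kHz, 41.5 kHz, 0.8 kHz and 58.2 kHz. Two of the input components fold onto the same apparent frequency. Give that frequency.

fs/2 = 18.45 kHz.
21.3 kHz > fs/2 = 18.45 kHz, folds to fs − 21.3 kHz = 15.6 kHz.
41.5 kHz mod fs = 4.6 kHz.
4.6 kHz ≤ fs/2 = 18.45 kHz, appears at 4.6 kHz.
0.8 kHz ≤ fs/2 = 18.45 kHz, passes unchanged.
58.2 kHz mod fs = 21.3 kHz.
21.3 kHz > fs/2 = 18.45 kHz, folds to fs − 21.3 kHz = 15.6 kHz.
21.3 kHz and 58.2 kHz both map to 15.6 kHz.

15.6 kHz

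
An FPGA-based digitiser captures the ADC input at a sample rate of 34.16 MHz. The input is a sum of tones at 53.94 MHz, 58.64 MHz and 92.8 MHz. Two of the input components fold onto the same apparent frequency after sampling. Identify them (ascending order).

fs/2 = 17.08 MHz.
53.94 MHz mod fs = 19.78 MHz.
19.78 MHz > fs/2 = 17.08 MHz, folds to fs − 19.78 MHz = 14.38 MHz.
58.64 MHz mod fs = 24.48 MHz.
24.48 MHz > fs/2 = 17.08 MHz, folds to fs − 24.48 MHz = 9.68 MHz.
92.8 MHz mod fs = 24.48 MHz.
24.48 MHz > fs/2 = 17.08 MHz, folds to fs − 24.48 MHz = 9.68 MHz.
58.64 MHz and 92.8 MHz both map to 9.68 MHz.

58.64 MHz, 92.8 MHz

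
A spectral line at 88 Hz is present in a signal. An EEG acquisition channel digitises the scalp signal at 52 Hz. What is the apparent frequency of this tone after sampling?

16 Hz

88 Hz mod fs = 36 Hz.
36 Hz > fs/2 = 26 Hz, folds to fs − 36 Hz = 16 Hz.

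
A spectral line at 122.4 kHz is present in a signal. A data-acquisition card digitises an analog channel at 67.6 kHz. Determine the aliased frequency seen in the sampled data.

12.8 kHz

122.4 kHz mod fs = 54.8 kHz.
54.8 kHz > fs/2 = 33.8 kHz, folds to fs − 54.8 kHz = 12.8 kHz.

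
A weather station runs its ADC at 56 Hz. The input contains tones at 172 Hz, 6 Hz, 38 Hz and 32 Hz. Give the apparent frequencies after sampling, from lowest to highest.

fs/2 = 28 Hz.
172 Hz mod fs = 4 Hz.
4 Hz ≤ fs/2 = 28 Hz, appears at 4 Hz.
6 Hz ≤ fs/2 = 28 Hz, passes unchanged.
38 Hz > fs/2 = 28 Hz, folds to fs − 38 Hz = 18 Hz.
32 Hz > fs/2 = 28 Hz, folds to fs − 32 Hz = 24 Hz.
Distinct values: {4 Hz, 6 Hz, 18 Hz, 24 Hz}.

4 Hz, 6 Hz, 18 Hz, 24 Hz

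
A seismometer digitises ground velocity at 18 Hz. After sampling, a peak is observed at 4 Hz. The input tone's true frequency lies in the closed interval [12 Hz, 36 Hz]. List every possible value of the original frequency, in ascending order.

14 Hz, 22 Hz, 32 Hz

Frequencies that alias to 4 Hz are k·fs ± 4 Hz for integer k ≥ 0.
k=0: 4 Hz.
k=1: 14 Hz, 22 Hz.
k=2: 32 Hz, 40 Hz.
k=3: 50 Hz, 58 Hz.
Within [12 Hz, 36 Hz]: 14 Hz, 22 Hz, 32 Hz.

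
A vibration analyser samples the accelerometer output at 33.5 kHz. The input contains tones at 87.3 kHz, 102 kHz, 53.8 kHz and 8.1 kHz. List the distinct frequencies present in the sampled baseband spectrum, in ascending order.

1.5 kHz, 8.1 kHz, 13.2 kHz

fs/2 = 16.75 kHz.
87.3 kHz mod fs = 20.3 kHz.
20.3 kHz > fs/2 = 16.75 kHz, folds to fs − 20.3 kHz = 13.2 kHz.
102 kHz mod fs = 1.5 kHz.
1.5 kHz ≤ fs/2 = 16.75 kHz, appears at 1.5 kHz.
53.8 kHz mod fs = 20.3 kHz.
20.3 kHz > fs/2 = 16.75 kHz, folds to fs − 20.3 kHz = 13.2 kHz.
8.1 kHz ≤ fs/2 = 16.75 kHz, passes unchanged.
Distinct values: {1.5 kHz, 8.1 kHz, 13.2 kHz}.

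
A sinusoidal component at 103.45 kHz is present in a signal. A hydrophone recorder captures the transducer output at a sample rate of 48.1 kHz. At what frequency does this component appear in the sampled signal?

103.45 kHz mod fs = 7.25 kHz.
7.25 kHz ≤ fs/2 = 24.05 kHz, appears at 7.25 kHz.

7.25 kHz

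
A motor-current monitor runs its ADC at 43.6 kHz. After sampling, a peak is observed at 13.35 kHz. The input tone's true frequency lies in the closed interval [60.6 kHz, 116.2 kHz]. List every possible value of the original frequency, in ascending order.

73.85 kHz, 100.55 kHz

Frequencies that alias to 13.35 kHz are k·fs ± 13.35 kHz for integer k ≥ 0.
k=0: 13.35 kHz.
k=1: 30.25 kHz, 56.95 kHz.
k=2: 73.85 kHz, 100.55 kHz.
k=3: 117.45 kHz, 144.15 kHz.
Within [60.6 kHz, 116.2 kHz]: 73.85 kHz, 100.55 kHz.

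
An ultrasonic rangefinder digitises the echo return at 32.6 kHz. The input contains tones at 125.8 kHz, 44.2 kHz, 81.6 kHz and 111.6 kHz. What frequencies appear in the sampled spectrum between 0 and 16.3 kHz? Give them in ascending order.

4.6 kHz, 11.6 kHz, 13.8 kHz, 16.2 kHz

fs/2 = 16.3 kHz.
125.8 kHz mod fs = 28 kHz.
28 kHz > fs/2 = 16.3 kHz, folds to fs − 28 kHz = 4.6 kHz.
44.2 kHz mod fs = 11.6 kHz.
11.6 kHz ≤ fs/2 = 16.3 kHz, appears at 11.6 kHz.
81.6 kHz mod fs = 16.4 kHz.
16.4 kHz > fs/2 = 16.3 kHz, folds to fs − 16.4 kHz = 16.2 kHz.
111.6 kHz mod fs = 13.8 kHz.
13.8 kHz ≤ fs/2 = 16.3 kHz, appears at 13.8 kHz.
Distinct values: {4.6 kHz, 11.6 kHz, 13.8 kHz, 16.2 kHz}.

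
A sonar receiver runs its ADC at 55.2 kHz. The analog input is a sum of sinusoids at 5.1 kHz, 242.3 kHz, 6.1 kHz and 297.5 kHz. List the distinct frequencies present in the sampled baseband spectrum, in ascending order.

5.1 kHz, 6.1 kHz, 21.5 kHz

fs/2 = 27.6 kHz.
5.1 kHz ≤ fs/2 = 27.6 kHz, passes unchanged.
242.3 kHz mod fs = 21.5 kHz.
21.5 kHz ≤ fs/2 = 27.6 kHz, appears at 21.5 kHz.
6.1 kHz ≤ fs/2 = 27.6 kHz, passes unchanged.
297.5 kHz mod fs = 21.5 kHz.
21.5 kHz ≤ fs/2 = 27.6 kHz, appears at 21.5 kHz.
Distinct values: {5.1 kHz, 6.1 kHz, 21.5 kHz}.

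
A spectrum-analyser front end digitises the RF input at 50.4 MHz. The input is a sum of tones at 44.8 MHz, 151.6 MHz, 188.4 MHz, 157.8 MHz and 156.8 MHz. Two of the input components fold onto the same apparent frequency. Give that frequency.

fs/2 = 25.2 MHz.
44.8 MHz > fs/2 = 25.2 MHz, folds to fs − 44.8 MHz = 5.6 MHz.
151.6 MHz mod fs = 0.4 MHz.
0.4 MHz ≤ fs/2 = 25.2 MHz, appears at 0.4 MHz.
188.4 MHz mod fs = 37.2 MHz.
37.2 MHz > fs/2 = 25.2 MHz, folds to fs − 37.2 MHz = 13.2 MHz.
157.8 MHz mod fs = 6.6 MHz.
6.6 MHz ≤ fs/2 = 25.2 MHz, appears at 6.6 MHz.
156.8 MHz mod fs = 5.6 MHz.
5.6 MHz ≤ fs/2 = 25.2 MHz, appears at 5.6 MHz.
44.8 MHz and 156.8 MHz both map to 5.6 MHz.

5.6 MHz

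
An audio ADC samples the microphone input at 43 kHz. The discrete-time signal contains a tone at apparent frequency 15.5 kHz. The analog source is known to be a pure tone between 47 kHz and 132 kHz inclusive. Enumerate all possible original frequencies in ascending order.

58.5 kHz, 70.5 kHz, 101.5 kHz, 113.5 kHz

Frequencies that alias to 15.5 kHz are k·fs ± 15.5 kHz for integer k ≥ 0.
k=0: 15.5 kHz.
k=1: 27.5 kHz, 58.5 kHz.
k=2: 70.5 kHz, 101.5 kHz.
k=3: 113.5 kHz, 144.5 kHz.
k=4: 156.5 kHz, 187.5 kHz.
Within [47 kHz, 132 kHz]: 58.5 kHz, 70.5 kHz, 101.5 kHz, 113.5 kHz.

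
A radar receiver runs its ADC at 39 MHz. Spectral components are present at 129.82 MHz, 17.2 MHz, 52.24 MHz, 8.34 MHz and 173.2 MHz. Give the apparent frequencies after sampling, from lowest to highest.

8.34 MHz, 12.82 MHz, 13.24 MHz, 17.2 MHz

fs/2 = 19.5 MHz.
129.82 MHz mod fs = 12.82 MHz.
12.82 MHz ≤ fs/2 = 19.5 MHz, appears at 12.82 MHz.
17.2 MHz ≤ fs/2 = 19.5 MHz, passes unchanged.
52.24 MHz mod fs = 13.24 MHz.
13.24 MHz ≤ fs/2 = 19.5 MHz, appears at 13.24 MHz.
8.34 MHz ≤ fs/2 = 19.5 MHz, passes unchanged.
173.2 MHz mod fs = 17.2 MHz.
17.2 MHz ≤ fs/2 = 19.5 MHz, appears at 17.2 MHz.
Distinct values: {8.34 MHz, 12.82 MHz, 13.24 MHz, 17.2 MHz}.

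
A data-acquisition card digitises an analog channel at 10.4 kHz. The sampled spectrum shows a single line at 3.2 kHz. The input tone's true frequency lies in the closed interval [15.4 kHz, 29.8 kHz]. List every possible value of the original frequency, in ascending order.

17.6 kHz, 24 kHz, 28 kHz

Frequencies that alias to 3.2 kHz are k·fs ± 3.2 kHz for integer k ≥ 0.
k=0: 3.2 kHz.
k=1: 7.2 kHz, 13.6 kHz.
k=2: 17.6 kHz, 24 kHz.
k=3: 28 kHz, 34.4 kHz.
k=4: 38.4 kHz, 44.8 kHz.
Within [15.4 kHz, 29.8 kHz]: 17.6 kHz, 24 kHz, 28 kHz.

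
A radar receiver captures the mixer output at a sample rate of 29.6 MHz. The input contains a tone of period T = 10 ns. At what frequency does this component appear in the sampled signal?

11.2 MHz

T = 10 ns → f = 1/T = 100 MHz.
100 MHz mod fs = 11.2 MHz.
11.2 MHz ≤ fs/2 = 14.8 MHz, appears at 11.2 MHz.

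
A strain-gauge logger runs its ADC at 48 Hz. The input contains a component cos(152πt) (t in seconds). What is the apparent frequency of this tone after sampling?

20 Hz

ω = 152π rad/s → f = ω/(2π) = 76 Hz.
76 Hz mod fs = 28 Hz.
28 Hz > fs/2 = 24 Hz, folds to fs − 28 Hz = 20 Hz.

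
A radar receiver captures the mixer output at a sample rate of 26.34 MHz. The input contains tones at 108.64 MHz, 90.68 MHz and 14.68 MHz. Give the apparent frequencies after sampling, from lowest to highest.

fs/2 = 13.17 MHz.
108.64 MHz mod fs = 3.28 MHz.
3.28 MHz ≤ fs/2 = 13.17 MHz, appears at 3.28 MHz.
90.68 MHz mod fs = 11.66 MHz.
11.66 MHz ≤ fs/2 = 13.17 MHz, appears at 11.66 MHz.
14.68 MHz > fs/2 = 13.17 MHz, folds to fs − 14.68 MHz = 11.66 MHz.
Distinct values: {3.28 MHz, 11.66 MHz}.

3.28 MHz, 11.66 MHz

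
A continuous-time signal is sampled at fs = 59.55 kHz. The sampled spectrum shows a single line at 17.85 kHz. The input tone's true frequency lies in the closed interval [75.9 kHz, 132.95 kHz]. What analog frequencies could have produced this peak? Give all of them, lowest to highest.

Frequencies that alias to 17.85 kHz are k·fs ± 17.85 kHz for integer k ≥ 0.
k=0: 17.85 kHz.
k=1: 41.7 kHz, 77.4 kHz.
k=2: 101.25 kHz, 136.95 kHz.
k=3: 160.8 kHz, 196.5 kHz.
Within [75.9 kHz, 132.95 kHz]: 77.4 kHz, 101.25 kHz.

77.4 kHz, 101.25 kHz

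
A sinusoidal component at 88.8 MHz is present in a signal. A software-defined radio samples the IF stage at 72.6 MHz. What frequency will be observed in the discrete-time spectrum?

16.2 MHz

88.8 MHz mod fs = 16.2 MHz.
16.2 MHz ≤ fs/2 = 36.3 MHz, appears at 16.2 MHz.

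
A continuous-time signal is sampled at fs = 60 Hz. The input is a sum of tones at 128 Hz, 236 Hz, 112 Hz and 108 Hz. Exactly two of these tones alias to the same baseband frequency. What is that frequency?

8 Hz

fs/2 = 30 Hz.
128 Hz mod fs = 8 Hz.
8 Hz ≤ fs/2 = 30 Hz, appears at 8 Hz.
236 Hz mod fs = 56 Hz.
56 Hz > fs/2 = 30 Hz, folds to fs − 56 Hz = 4 Hz.
112 Hz mod fs = 52 Hz.
52 Hz > fs/2 = 30 Hz, folds to fs − 52 Hz = 8 Hz.
108 Hz mod fs = 48 Hz.
48 Hz > fs/2 = 30 Hz, folds to fs − 48 Hz = 12 Hz.
112 Hz and 128 Hz both map to 8 Hz.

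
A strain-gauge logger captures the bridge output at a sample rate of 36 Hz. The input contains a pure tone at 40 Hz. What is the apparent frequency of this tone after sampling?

4 Hz

40 Hz mod fs = 4 Hz.
4 Hz ≤ fs/2 = 18 Hz, appears at 4 Hz.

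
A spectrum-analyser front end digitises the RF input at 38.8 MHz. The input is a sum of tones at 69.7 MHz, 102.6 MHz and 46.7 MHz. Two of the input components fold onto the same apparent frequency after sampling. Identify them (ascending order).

46.7 MHz, 69.7 MHz

fs/2 = 19.4 MHz.
69.7 MHz mod fs = 30.9 MHz.
30.9 MHz > fs/2 = 19.4 MHz, folds to fs − 30.9 MHz = 7.9 MHz.
102.6 MHz mod fs = 25 MHz.
25 MHz > fs/2 = 19.4 MHz, folds to fs − 25 MHz = 13.8 MHz.
46.7 MHz mod fs = 7.9 MHz.
7.9 MHz ≤ fs/2 = 19.4 MHz, appears at 7.9 MHz.
46.7 MHz and 69.7 MHz both map to 7.9 MHz.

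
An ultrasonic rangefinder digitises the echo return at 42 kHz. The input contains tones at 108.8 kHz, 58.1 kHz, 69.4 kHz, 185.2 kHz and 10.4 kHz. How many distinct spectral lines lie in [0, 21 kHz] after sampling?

fs/2 = 21 kHz.
108.8 kHz mod fs = 24.8 kHz.
24.8 kHz > fs/2 = 21 kHz, folds to fs − 24.8 kHz = 17.2 kHz.
58.1 kHz mod fs = 16.1 kHz.
16.1 kHz ≤ fs/2 = 21 kHz, appears at 16.1 kHz.
69.4 kHz mod fs = 27.4 kHz.
27.4 kHz > fs/2 = 21 kHz, folds to fs − 27.4 kHz = 14.6 kHz.
185.2 kHz mod fs = 17.2 kHz.
17.2 kHz ≤ fs/2 = 21 kHz, appears at 17.2 kHz.
10.4 kHz ≤ fs/2 = 21 kHz, passes unchanged.
Distinct values: {10.4 kHz, 14.6 kHz, 16.1 kHz, 17.2 kHz} → 4.

4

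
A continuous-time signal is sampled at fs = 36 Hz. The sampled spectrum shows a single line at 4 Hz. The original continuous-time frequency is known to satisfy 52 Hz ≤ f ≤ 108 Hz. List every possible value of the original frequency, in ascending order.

68 Hz, 76 Hz, 104 Hz

Frequencies that alias to 4 Hz are k·fs ± 4 Hz for integer k ≥ 0.
k=0: 4 Hz.
k=1: 32 Hz, 40 Hz.
k=2: 68 Hz, 76 Hz.
k=3: 104 Hz, 112 Hz.
k=4: 140 Hz, 148 Hz.
Within [52 Hz, 108 Hz]: 68 Hz, 76 Hz, 104 Hz.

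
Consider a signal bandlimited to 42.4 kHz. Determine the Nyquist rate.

Nyquist rate = 2 × 42.4 kHz = 84.8 kHz.

84.8 kHz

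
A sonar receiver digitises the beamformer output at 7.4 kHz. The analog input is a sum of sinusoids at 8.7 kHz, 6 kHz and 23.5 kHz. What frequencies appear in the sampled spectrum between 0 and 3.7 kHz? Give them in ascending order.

1.3 kHz, 1.4 kHz

fs/2 = 3.7 kHz.
8.7 kHz mod fs = 1.3 kHz.
1.3 kHz ≤ fs/2 = 3.7 kHz, appears at 1.3 kHz.
6 kHz > fs/2 = 3.7 kHz, folds to fs − 6 kHz = 1.4 kHz.
23.5 kHz mod fs = 1.3 kHz.
1.3 kHz ≤ fs/2 = 3.7 kHz, appears at 1.3 kHz.
Distinct values: {1.3 kHz, 1.4 kHz}.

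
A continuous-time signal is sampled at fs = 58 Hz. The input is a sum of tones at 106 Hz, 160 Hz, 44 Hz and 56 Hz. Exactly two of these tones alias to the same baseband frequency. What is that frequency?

14 Hz

fs/2 = 29 Hz.
106 Hz mod fs = 48 Hz.
48 Hz > fs/2 = 29 Hz, folds to fs − 48 Hz = 10 Hz.
160 Hz mod fs = 44 Hz.
44 Hz > fs/2 = 29 Hz, folds to fs − 44 Hz = 14 Hz.
44 Hz > fs/2 = 29 Hz, folds to fs − 44 Hz = 14 Hz.
56 Hz > fs/2 = 29 Hz, folds to fs − 56 Hz = 2 Hz.
44 Hz and 160 Hz both map to 14 Hz.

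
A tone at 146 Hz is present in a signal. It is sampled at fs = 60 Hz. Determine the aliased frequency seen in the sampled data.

26 Hz

146 Hz mod fs = 26 Hz.
26 Hz ≤ fs/2 = 30 Hz, appears at 26 Hz.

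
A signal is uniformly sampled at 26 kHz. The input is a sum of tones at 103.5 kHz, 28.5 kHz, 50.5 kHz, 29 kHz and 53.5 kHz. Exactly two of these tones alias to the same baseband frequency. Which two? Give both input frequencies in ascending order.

fs/2 = 13 kHz.
103.5 kHz mod fs = 25.5 kHz.
25.5 kHz > fs/2 = 13 kHz, folds to fs − 25.5 kHz = 0.5 kHz.
28.5 kHz mod fs = 2.5 kHz.
2.5 kHz ≤ fs/2 = 13 kHz, appears at 2.5 kHz.
50.5 kHz mod fs = 24.5 kHz.
24.5 kHz > fs/2 = 13 kHz, folds to fs − 24.5 kHz = 1.5 kHz.
29 kHz mod fs = 3 kHz.
3 kHz ≤ fs/2 = 13 kHz, appears at 3 kHz.
53.5 kHz mod fs = 1.5 kHz.
1.5 kHz ≤ fs/2 = 13 kHz, appears at 1.5 kHz.
50.5 kHz and 53.5 kHz both map to 1.5 kHz.

50.5 kHz, 53.5 kHz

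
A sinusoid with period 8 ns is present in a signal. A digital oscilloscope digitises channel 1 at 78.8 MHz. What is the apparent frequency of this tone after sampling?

32.6 MHz

T = 8 ns → f = 1/T = 125 MHz.
125 MHz mod fs = 46.2 MHz.
46.2 MHz > fs/2 = 39.4 MHz, folds to fs − 46.2 MHz = 32.6 MHz.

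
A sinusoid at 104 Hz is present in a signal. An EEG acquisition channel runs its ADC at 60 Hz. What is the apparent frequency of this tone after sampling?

104 Hz mod fs = 44 Hz.
44 Hz > fs/2 = 30 Hz, folds to fs − 44 Hz = 16 Hz.

16 Hz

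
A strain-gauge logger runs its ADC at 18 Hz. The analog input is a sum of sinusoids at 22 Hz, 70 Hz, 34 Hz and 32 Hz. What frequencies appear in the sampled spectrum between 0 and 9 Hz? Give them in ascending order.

2 Hz, 4 Hz

fs/2 = 9 Hz.
22 Hz mod fs = 4 Hz.
4 Hz ≤ fs/2 = 9 Hz, appears at 4 Hz.
70 Hz mod fs = 16 Hz.
16 Hz > fs/2 = 9 Hz, folds to fs − 16 Hz = 2 Hz.
34 Hz mod fs = 16 Hz.
16 Hz > fs/2 = 9 Hz, folds to fs − 16 Hz = 2 Hz.
32 Hz mod fs = 14 Hz.
14 Hz > fs/2 = 9 Hz, folds to fs − 14 Hz = 4 Hz.
Distinct values: {2 Hz, 4 Hz}.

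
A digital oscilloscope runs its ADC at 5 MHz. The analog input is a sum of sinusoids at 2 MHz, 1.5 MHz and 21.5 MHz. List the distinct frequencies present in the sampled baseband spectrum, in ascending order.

1.5 MHz, 2 MHz

fs/2 = 2.5 MHz.
2 MHz ≤ fs/2 = 2.5 MHz, passes unchanged.
1.5 MHz ≤ fs/2 = 2.5 MHz, passes unchanged.
21.5 MHz mod fs = 1.5 MHz.
1.5 MHz ≤ fs/2 = 2.5 MHz, appears at 1.5 MHz.
Distinct values: {1.5 MHz, 2 MHz}.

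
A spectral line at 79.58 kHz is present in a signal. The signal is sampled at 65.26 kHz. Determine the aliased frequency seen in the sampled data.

14.32 kHz

79.58 kHz mod fs = 14.32 kHz.
14.32 kHz ≤ fs/2 = 32.63 kHz, appears at 14.32 kHz.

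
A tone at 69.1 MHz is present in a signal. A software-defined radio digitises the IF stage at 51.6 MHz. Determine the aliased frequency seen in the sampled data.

17.5 MHz

69.1 MHz mod fs = 17.5 MHz.
17.5 MHz ≤ fs/2 = 25.8 MHz, appears at 17.5 MHz.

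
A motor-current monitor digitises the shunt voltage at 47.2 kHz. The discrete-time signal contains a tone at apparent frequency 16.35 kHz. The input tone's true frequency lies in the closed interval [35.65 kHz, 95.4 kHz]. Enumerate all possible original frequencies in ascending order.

Frequencies that alias to 16.35 kHz are k·fs ± 16.35 kHz for integer k ≥ 0.
k=0: 16.35 kHz.
k=1: 30.85 kHz, 63.55 kHz.
k=2: 78.05 kHz, 110.75 kHz.
k=3: 125.25 kHz, 157.95 kHz.
Within [35.65 kHz, 95.4 kHz]: 63.55 kHz, 78.05 kHz.

63.55 kHz, 78.05 kHz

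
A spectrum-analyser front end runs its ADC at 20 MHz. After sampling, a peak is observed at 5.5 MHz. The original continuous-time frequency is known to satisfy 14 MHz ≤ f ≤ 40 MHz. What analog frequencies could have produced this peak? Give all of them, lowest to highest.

Frequencies that alias to 5.5 MHz are k·fs ± 5.5 MHz for integer k ≥ 0.
k=0: 5.5 MHz.
k=1: 14.5 MHz, 25.5 MHz.
k=2: 34.5 MHz, 45.5 MHz.
k=3: 54.5 MHz, 65.5 MHz.
Within [14 MHz, 40 MHz]: 14.5 MHz, 25.5 MHz, 34.5 MHz.

14.5 MHz, 25.5 MHz, 34.5 MHz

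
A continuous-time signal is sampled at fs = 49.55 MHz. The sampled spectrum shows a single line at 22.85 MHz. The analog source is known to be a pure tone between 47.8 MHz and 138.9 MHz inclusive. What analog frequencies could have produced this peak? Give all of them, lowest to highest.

72.4 MHz, 76.25 MHz, 121.95 MHz, 125.8 MHz

Frequencies that alias to 22.85 MHz are k·fs ± 22.85 MHz for integer k ≥ 0.
k=0: 22.85 MHz.
k=1: 26.7 MHz, 72.4 MHz.
k=2: 76.25 MHz, 121.95 MHz.
k=3: 125.8 MHz, 171.5 MHz.
k=4: 175.35 MHz, 221.05 MHz.
Within [47.8 MHz, 138.9 MHz]: 72.4 MHz, 76.25 MHz, 121.95 MHz, 125.8 MHz.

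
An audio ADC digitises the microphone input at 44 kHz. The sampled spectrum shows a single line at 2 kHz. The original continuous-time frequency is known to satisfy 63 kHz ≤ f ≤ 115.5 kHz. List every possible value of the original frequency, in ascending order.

86 kHz, 90 kHz

Frequencies that alias to 2 kHz are k·fs ± 2 kHz for integer k ≥ 0.
k=0: 2 kHz.
k=1: 42 kHz, 46 kHz.
k=2: 86 kHz, 90 kHz.
k=3: 130 kHz, 134 kHz.
Within [63 kHz, 115.5 kHz]: 86 kHz, 90 kHz.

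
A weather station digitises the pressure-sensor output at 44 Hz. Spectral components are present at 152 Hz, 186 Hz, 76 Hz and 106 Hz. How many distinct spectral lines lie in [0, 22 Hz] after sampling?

fs/2 = 22 Hz.
152 Hz mod fs = 20 Hz.
20 Hz ≤ fs/2 = 22 Hz, appears at 20 Hz.
186 Hz mod fs = 10 Hz.
10 Hz ≤ fs/2 = 22 Hz, appears at 10 Hz.
76 Hz mod fs = 32 Hz.
32 Hz > fs/2 = 22 Hz, folds to fs − 32 Hz = 12 Hz.
106 Hz mod fs = 18 Hz.
18 Hz ≤ fs/2 = 22 Hz, appears at 18 Hz.
Distinct values: {10 Hz, 12 Hz, 18 Hz, 20 Hz} → 4.

4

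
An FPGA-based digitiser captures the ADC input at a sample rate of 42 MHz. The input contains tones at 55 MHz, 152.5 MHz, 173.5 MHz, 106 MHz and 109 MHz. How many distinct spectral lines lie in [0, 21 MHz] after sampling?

5

fs/2 = 21 MHz.
55 MHz mod fs = 13 MHz.
13 MHz ≤ fs/2 = 21 MHz, appears at 13 MHz.
152.5 MHz mod fs = 26.5 MHz.
26.5 MHz > fs/2 = 21 MHz, folds to fs − 26.5 MHz = 15.5 MHz.
173.5 MHz mod fs = 5.5 MHz.
5.5 MHz ≤ fs/2 = 21 MHz, appears at 5.5 MHz.
106 MHz mod fs = 22 MHz.
22 MHz > fs/2 = 21 MHz, folds to fs − 22 MHz = 20 MHz.
109 MHz mod fs = 25 MHz.
25 MHz > fs/2 = 21 MHz, folds to fs − 25 MHz = 17 MHz.
Distinct values: {5.5 MHz, 13 MHz, 15.5 MHz, 17 MHz, 20 MHz} → 5.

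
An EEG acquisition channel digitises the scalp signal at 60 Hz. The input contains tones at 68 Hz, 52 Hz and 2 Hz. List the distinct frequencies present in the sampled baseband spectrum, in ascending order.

fs/2 = 30 Hz.
68 Hz mod fs = 8 Hz.
8 Hz ≤ fs/2 = 30 Hz, appears at 8 Hz.
52 Hz > fs/2 = 30 Hz, folds to fs − 52 Hz = 8 Hz.
2 Hz ≤ fs/2 = 30 Hz, passes unchanged.
Distinct values: {2 Hz, 8 Hz}.

2 Hz, 8 Hz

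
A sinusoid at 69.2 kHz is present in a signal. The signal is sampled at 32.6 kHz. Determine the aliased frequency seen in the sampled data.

4 kHz

69.2 kHz mod fs = 4 kHz.
4 kHz ≤ fs/2 = 16.3 kHz, appears at 4 kHz.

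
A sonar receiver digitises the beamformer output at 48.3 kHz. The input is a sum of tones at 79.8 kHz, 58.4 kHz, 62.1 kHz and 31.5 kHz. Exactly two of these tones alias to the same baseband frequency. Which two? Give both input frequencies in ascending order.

31.5 kHz, 79.8 kHz

fs/2 = 24.15 kHz.
79.8 kHz mod fs = 31.5 kHz.
31.5 kHz > fs/2 = 24.15 kHz, folds to fs − 31.5 kHz = 16.8 kHz.
58.4 kHz mod fs = 10.1 kHz.
10.1 kHz ≤ fs/2 = 24.15 kHz, appears at 10.1 kHz.
62.1 kHz mod fs = 13.8 kHz.
13.8 kHz ≤ fs/2 = 24.15 kHz, appears at 13.8 kHz.
31.5 kHz > fs/2 = 24.15 kHz, folds to fs − 31.5 kHz = 16.8 kHz.
31.5 kHz and 79.8 kHz both map to 16.8 kHz.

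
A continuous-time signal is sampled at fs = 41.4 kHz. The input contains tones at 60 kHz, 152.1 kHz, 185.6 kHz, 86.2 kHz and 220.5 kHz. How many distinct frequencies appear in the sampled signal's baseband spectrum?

fs/2 = 20.7 kHz.
60 kHz mod fs = 18.6 kHz.
18.6 kHz ≤ fs/2 = 20.7 kHz, appears at 18.6 kHz.
152.1 kHz mod fs = 27.9 kHz.
27.9 kHz > fs/2 = 20.7 kHz, folds to fs − 27.9 kHz = 13.5 kHz.
185.6 kHz mod fs = 20 kHz.
20 kHz ≤ fs/2 = 20.7 kHz, appears at 20 kHz.
86.2 kHz mod fs = 3.4 kHz.
3.4 kHz ≤ fs/2 = 20.7 kHz, appears at 3.4 kHz.
220.5 kHz mod fs = 13.5 kHz.
13.5 kHz ≤ fs/2 = 20.7 kHz, appears at 13.5 kHz.
Distinct values: {3.4 kHz, 13.5 kHz, 18.6 kHz, 20 kHz} → 4.

4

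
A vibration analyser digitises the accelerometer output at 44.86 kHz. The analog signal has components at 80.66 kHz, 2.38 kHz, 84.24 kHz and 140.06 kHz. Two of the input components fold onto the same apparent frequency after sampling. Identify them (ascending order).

fs/2 = 22.43 kHz.
80.66 kHz mod fs = 35.8 kHz.
35.8 kHz > fs/2 = 22.43 kHz, folds to fs − 35.8 kHz = 9.06 kHz.
2.38 kHz ≤ fs/2 = 22.43 kHz, passes unchanged.
84.24 kHz mod fs = 39.38 kHz.
39.38 kHz > fs/2 = 22.43 kHz, folds to fs − 39.38 kHz = 5.48 kHz.
140.06 kHz mod fs = 5.48 kHz.
5.48 kHz ≤ fs/2 = 22.43 kHz, appears at 5.48 kHz.
84.24 kHz and 140.06 kHz both map to 5.48 kHz.

84.24 kHz, 140.06 kHz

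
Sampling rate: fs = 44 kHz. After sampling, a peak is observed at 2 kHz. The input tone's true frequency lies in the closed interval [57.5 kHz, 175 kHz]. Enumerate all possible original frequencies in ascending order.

Frequencies that alias to 2 kHz are k·fs ± 2 kHz for integer k ≥ 0.
k=0: 2 kHz.
k=1: 42 kHz, 46 kHz.
k=2: 86 kHz, 90 kHz.
k=3: 130 kHz, 134 kHz.
k=4: 174 kHz, 178 kHz.
k=5: 218 kHz, 222 kHz.
Within [57.5 kHz, 175 kHz]: 86 kHz, 90 kHz, 130 kHz, 134 kHz, 174 kHz.

86 kHz, 90 kHz, 130 kHz, 134 kHz, 174 kHz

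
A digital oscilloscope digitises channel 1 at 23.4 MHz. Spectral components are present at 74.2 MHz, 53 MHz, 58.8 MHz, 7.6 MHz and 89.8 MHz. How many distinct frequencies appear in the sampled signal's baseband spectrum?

5

fs/2 = 11.7 MHz.
74.2 MHz mod fs = 4 MHz.
4 MHz ≤ fs/2 = 11.7 MHz, appears at 4 MHz.
53 MHz mod fs = 6.2 MHz.
6.2 MHz ≤ fs/2 = 11.7 MHz, appears at 6.2 MHz.
58.8 MHz mod fs = 12 MHz.
12 MHz > fs/2 = 11.7 MHz, folds to fs − 12 MHz = 11.4 MHz.
7.6 MHz ≤ fs/2 = 11.7 MHz, passes unchanged.
89.8 MHz mod fs = 19.6 MHz.
19.6 MHz > fs/2 = 11.7 MHz, folds to fs − 19.6 MHz = 3.8 MHz.
Distinct values: {3.8 MHz, 4 MHz, 6.2 MHz, 7.6 MHz, 11.4 MHz} → 5.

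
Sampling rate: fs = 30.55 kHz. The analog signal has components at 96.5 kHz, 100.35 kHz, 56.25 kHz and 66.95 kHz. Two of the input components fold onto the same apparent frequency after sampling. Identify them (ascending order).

56.25 kHz, 96.5 kHz

fs/2 = 15.275 kHz.
96.5 kHz mod fs = 4.85 kHz.
4.85 kHz ≤ fs/2 = 15.275 kHz, appears at 4.85 kHz.
100.35 kHz mod fs = 8.7 kHz.
8.7 kHz ≤ fs/2 = 15.275 kHz, appears at 8.7 kHz.
56.25 kHz mod fs = 25.7 kHz.
25.7 kHz > fs/2 = 15.275 kHz, folds to fs − 25.7 kHz = 4.85 kHz.
66.95 kHz mod fs = 5.85 kHz.
5.85 kHz ≤ fs/2 = 15.275 kHz, appears at 5.85 kHz.
56.25 kHz and 96.5 kHz both map to 4.85 kHz.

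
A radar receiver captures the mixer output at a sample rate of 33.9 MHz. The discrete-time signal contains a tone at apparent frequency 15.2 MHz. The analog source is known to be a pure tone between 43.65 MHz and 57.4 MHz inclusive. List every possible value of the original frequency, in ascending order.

Frequencies that alias to 15.2 MHz are k·fs ± 15.2 MHz for integer k ≥ 0.
k=0: 15.2 MHz.
k=1: 18.7 MHz, 49.1 MHz.
k=2: 52.6 MHz, 83 MHz.
k=3: 86.5 MHz, 116.9 MHz.
Within [43.65 MHz, 57.4 MHz]: 49.1 MHz, 52.6 MHz.

49.1 MHz, 52.6 MHz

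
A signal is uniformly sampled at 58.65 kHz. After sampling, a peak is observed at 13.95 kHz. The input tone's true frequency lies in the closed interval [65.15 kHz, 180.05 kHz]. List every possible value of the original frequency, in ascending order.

72.6 kHz, 103.35 kHz, 131.25 kHz, 162 kHz

Frequencies that alias to 13.95 kHz are k·fs ± 13.95 kHz for integer k ≥ 0.
k=0: 13.95 kHz.
k=1: 44.7 kHz, 72.6 kHz.
k=2: 103.35 kHz, 131.25 kHz.
k=3: 162 kHz, 189.9 kHz.
k=4: 220.65 kHz, 248.55 kHz.
Within [65.15 kHz, 180.05 kHz]: 72.6 kHz, 103.35 kHz, 131.25 kHz, 162 kHz.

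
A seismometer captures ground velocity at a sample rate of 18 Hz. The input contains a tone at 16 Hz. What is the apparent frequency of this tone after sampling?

16 Hz > fs/2 = 9 Hz, folds to fs − 16 Hz = 2 Hz.

2 Hz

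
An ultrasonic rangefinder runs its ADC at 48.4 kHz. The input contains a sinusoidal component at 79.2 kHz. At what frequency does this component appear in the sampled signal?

79.2 kHz mod fs = 30.8 kHz.
30.8 kHz > fs/2 = 24.2 kHz, folds to fs − 30.8 kHz = 17.6 kHz.

17.6 kHz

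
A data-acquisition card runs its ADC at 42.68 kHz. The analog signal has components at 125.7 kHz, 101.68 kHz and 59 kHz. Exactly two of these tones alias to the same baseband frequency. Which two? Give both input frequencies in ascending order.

fs/2 = 21.34 kHz.
125.7 kHz mod fs = 40.34 kHz.
40.34 kHz > fs/2 = 21.34 kHz, folds to fs − 40.34 kHz = 2.34 kHz.
101.68 kHz mod fs = 16.32 kHz.
16.32 kHz ≤ fs/2 = 21.34 kHz, appears at 16.32 kHz.
59 kHz mod fs = 16.32 kHz.
16.32 kHz ≤ fs/2 = 21.34 kHz, appears at 16.32 kHz.
59 kHz and 101.68 kHz both map to 16.32 kHz.

59 kHz, 101.68 kHz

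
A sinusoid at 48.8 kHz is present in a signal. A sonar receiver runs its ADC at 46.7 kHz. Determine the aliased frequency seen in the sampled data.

48.8 kHz mod fs = 2.1 kHz.
2.1 kHz ≤ fs/2 = 23.35 kHz, appears at 2.1 kHz.

2.1 kHz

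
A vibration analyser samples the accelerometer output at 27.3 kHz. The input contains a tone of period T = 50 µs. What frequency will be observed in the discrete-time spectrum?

7.3 kHz

T = 50 µs → f = 1/T = 20 kHz.
20 kHz > fs/2 = 13.65 kHz, folds to fs − 20 kHz = 7.3 kHz.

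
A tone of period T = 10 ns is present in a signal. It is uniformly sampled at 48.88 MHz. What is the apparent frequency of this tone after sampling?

2.24 MHz

T = 10 ns → f = 1/T = 100 MHz.
100 MHz mod fs = 2.24 MHz.
2.24 MHz ≤ fs/2 = 24.44 MHz, appears at 2.24 MHz.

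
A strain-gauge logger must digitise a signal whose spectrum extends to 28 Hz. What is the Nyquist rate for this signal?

56 Hz

Nyquist rate = 2 × 28 Hz = 56 Hz.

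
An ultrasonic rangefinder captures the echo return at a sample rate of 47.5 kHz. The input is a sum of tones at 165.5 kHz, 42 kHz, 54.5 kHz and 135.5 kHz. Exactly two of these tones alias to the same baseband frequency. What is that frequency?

7 kHz

fs/2 = 23.75 kHz.
165.5 kHz mod fs = 23 kHz.
23 kHz ≤ fs/2 = 23.75 kHz, appears at 23 kHz.
42 kHz > fs/2 = 23.75 kHz, folds to fs − 42 kHz = 5.5 kHz.
54.5 kHz mod fs = 7 kHz.
7 kHz ≤ fs/2 = 23.75 kHz, appears at 7 kHz.
135.5 kHz mod fs = 40.5 kHz.
40.5 kHz > fs/2 = 23.75 kHz, folds to fs − 40.5 kHz = 7 kHz.
54.5 kHz and 135.5 kHz both map to 7 kHz.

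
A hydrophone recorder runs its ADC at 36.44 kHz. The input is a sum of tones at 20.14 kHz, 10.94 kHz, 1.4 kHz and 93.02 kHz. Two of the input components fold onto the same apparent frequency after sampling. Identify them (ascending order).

fs/2 = 18.22 kHz.
20.14 kHz > fs/2 = 18.22 kHz, folds to fs − 20.14 kHz = 16.3 kHz.
10.94 kHz ≤ fs/2 = 18.22 kHz, passes unchanged.
1.4 kHz ≤ fs/2 = 18.22 kHz, passes unchanged.
93.02 kHz mod fs = 20.14 kHz.
20.14 kHz > fs/2 = 18.22 kHz, folds to fs − 20.14 kHz = 16.3 kHz.
20.14 kHz and 93.02 kHz both map to 16.3 kHz.

20.14 kHz, 93.02 kHz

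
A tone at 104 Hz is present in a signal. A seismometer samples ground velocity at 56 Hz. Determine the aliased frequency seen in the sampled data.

104 Hz mod fs = 48 Hz.
48 Hz > fs/2 = 28 Hz, folds to fs − 48 Hz = 8 Hz.

8 Hz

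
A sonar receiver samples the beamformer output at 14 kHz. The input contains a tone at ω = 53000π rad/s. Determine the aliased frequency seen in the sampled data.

1.5 kHz

ω = 53000π rad/s → f = ω/(2π) = 26500 Hz = 26.5 kHz.
26.5 kHz mod fs = 12.5 kHz.
12.5 kHz > fs/2 = 7 kHz, folds to fs − 12.5 kHz = 1.5 kHz.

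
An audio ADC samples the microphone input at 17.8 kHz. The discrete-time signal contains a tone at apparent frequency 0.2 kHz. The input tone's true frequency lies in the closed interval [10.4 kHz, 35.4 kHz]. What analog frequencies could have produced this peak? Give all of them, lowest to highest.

17.6 kHz, 18 kHz, 35.4 kHz

Frequencies that alias to 0.2 kHz are k·fs ± 0.2 kHz for integer k ≥ 0.
k=0: 0.2 kHz.
k=1: 17.6 kHz, 18 kHz.
k=2: 35.4 kHz, 35.8 kHz.
k=3: 53.2 kHz, 53.6 kHz.
Within [10.4 kHz, 35.4 kHz]: 17.6 kHz, 18 kHz, 35.4 kHz.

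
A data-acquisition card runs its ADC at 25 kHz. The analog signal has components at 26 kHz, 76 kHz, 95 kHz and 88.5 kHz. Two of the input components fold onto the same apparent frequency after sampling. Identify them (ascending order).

fs/2 = 12.5 kHz.
26 kHz mod fs = 1 kHz.
1 kHz ≤ fs/2 = 12.5 kHz, appears at 1 kHz.
76 kHz mod fs = 1 kHz.
1 kHz ≤ fs/2 = 12.5 kHz, appears at 1 kHz.
95 kHz mod fs = 20 kHz.
20 kHz > fs/2 = 12.5 kHz, folds to fs − 20 kHz = 5 kHz.
88.5 kHz mod fs = 13.5 kHz.
13.5 kHz > fs/2 = 12.5 kHz, folds to fs − 13.5 kHz = 11.5 kHz.
26 kHz and 76 kHz both map to 1 kHz.

26 kHz, 76 kHz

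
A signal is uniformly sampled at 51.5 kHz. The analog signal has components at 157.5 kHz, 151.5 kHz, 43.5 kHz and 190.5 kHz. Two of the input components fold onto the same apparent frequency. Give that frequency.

3 kHz

fs/2 = 25.75 kHz.
157.5 kHz mod fs = 3 kHz.
3 kHz ≤ fs/2 = 25.75 kHz, appears at 3 kHz.
151.5 kHz mod fs = 48.5 kHz.
48.5 kHz > fs/2 = 25.75 kHz, folds to fs − 48.5 kHz = 3 kHz.
43.5 kHz > fs/2 = 25.75 kHz, folds to fs − 43.5 kHz = 8 kHz.
190.5 kHz mod fs = 36 kHz.
36 kHz > fs/2 = 25.75 kHz, folds to fs − 36 kHz = 15.5 kHz.
151.5 kHz and 157.5 kHz both map to 3 kHz.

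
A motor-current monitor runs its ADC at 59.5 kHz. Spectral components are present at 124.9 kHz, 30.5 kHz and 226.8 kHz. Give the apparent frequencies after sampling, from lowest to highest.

5.9 kHz, 11.2 kHz, 29 kHz

fs/2 = 29.75 kHz.
124.9 kHz mod fs = 5.9 kHz.
5.9 kHz ≤ fs/2 = 29.75 kHz, appears at 5.9 kHz.
30.5 kHz > fs/2 = 29.75 kHz, folds to fs − 30.5 kHz = 29 kHz.
226.8 kHz mod fs = 48.3 kHz.
48.3 kHz > fs/2 = 29.75 kHz, folds to fs − 48.3 kHz = 11.2 kHz.
Distinct values: {5.9 kHz, 11.2 kHz, 29 kHz}.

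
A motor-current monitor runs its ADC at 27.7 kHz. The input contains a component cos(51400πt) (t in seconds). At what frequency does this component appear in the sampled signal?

ω = 51400π rad/s → f = ω/(2π) = 25700 Hz = 25.7 kHz.
25.7 kHz > fs/2 = 13.85 kHz, folds to fs − 25.7 kHz = 2 kHz.

2 kHz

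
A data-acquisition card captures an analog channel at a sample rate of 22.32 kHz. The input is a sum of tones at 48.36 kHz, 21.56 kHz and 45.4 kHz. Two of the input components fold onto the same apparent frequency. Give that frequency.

fs/2 = 11.16 kHz.
48.36 kHz mod fs = 3.72 kHz.
3.72 kHz ≤ fs/2 = 11.16 kHz, appears at 3.72 kHz.
21.56 kHz > fs/2 = 11.16 kHz, folds to fs − 21.56 kHz = 0.76 kHz.
45.4 kHz mod fs = 0.76 kHz.
0.76 kHz ≤ fs/2 = 11.16 kHz, appears at 0.76 kHz.
21.56 kHz and 45.4 kHz both map to 0.76 kHz.

0.76 kHz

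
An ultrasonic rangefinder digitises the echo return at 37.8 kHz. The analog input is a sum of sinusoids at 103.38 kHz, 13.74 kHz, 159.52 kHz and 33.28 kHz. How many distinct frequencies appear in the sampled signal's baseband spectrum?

fs/2 = 18.9 kHz.
103.38 kHz mod fs = 27.78 kHz.
27.78 kHz > fs/2 = 18.9 kHz, folds to fs − 27.78 kHz = 10.02 kHz.
13.74 kHz ≤ fs/2 = 18.9 kHz, passes unchanged.
159.52 kHz mod fs = 8.32 kHz.
8.32 kHz ≤ fs/2 = 18.9 kHz, appears at 8.32 kHz.
33.28 kHz > fs/2 = 18.9 kHz, folds to fs − 33.28 kHz = 4.52 kHz.
Distinct values: {4.52 kHz, 8.32 kHz, 10.02 kHz, 13.74 kHz} → 4.

4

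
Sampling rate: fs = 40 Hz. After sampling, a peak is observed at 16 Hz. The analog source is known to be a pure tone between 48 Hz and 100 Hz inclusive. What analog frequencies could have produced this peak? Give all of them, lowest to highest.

56 Hz, 64 Hz, 96 Hz

Frequencies that alias to 16 Hz are k·fs ± 16 Hz for integer k ≥ 0.
k=0: 16 Hz.
k=1: 24 Hz, 56 Hz.
k=2: 64 Hz, 96 Hz.
k=3: 104 Hz, 136 Hz.
Within [48 Hz, 100 Hz]: 56 Hz, 64 Hz, 96 Hz.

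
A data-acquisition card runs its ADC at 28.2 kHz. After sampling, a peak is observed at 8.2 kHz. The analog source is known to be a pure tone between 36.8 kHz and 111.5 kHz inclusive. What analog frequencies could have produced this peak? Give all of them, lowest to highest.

Frequencies that alias to 8.2 kHz are k·fs ± 8.2 kHz for integer k ≥ 0.
k=0: 8.2 kHz.
k=1: 20 kHz, 36.4 kHz.
k=2: 48.2 kHz, 64.6 kHz.
k=3: 76.4 kHz, 92.8 kHz.
k=4: 104.6 kHz, 121 kHz.
k=5: 132.8 kHz, 149.2 kHz.
Within [36.8 kHz, 111.5 kHz]: 48.2 kHz, 64.6 kHz, 76.4 kHz, 92.8 kHz, 104.6 kHz.

48.2 kHz, 64.6 kHz, 76.4 kHz, 92.8 kHz, 104.6 kHz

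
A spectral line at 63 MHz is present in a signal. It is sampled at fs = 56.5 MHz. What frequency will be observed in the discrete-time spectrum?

63 MHz mod fs = 6.5 MHz.
6.5 MHz ≤ fs/2 = 28.25 MHz, appears at 6.5 MHz.

6.5 MHz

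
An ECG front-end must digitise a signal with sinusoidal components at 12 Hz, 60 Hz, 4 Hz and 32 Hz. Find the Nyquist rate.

120 Hz

Highest-frequency component: 60 Hz.
Nyquist rate = 2 × 60 Hz = 120 Hz.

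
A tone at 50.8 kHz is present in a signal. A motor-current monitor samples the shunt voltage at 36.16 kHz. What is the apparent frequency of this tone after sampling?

14.64 kHz

50.8 kHz mod fs = 14.64 kHz.
14.64 kHz ≤ fs/2 = 18.08 kHz, appears at 14.64 kHz.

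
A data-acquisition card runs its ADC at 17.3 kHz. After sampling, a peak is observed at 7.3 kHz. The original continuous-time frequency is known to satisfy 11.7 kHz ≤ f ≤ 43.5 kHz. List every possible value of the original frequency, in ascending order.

24.6 kHz, 27.3 kHz, 41.9 kHz

Frequencies that alias to 7.3 kHz are k·fs ± 7.3 kHz for integer k ≥ 0.
k=0: 7.3 kHz.
k=1: 10 kHz, 24.6 kHz.
k=2: 27.3 kHz, 41.9 kHz.
k=3: 44.6 kHz, 59.2 kHz.
Within [11.7 kHz, 43.5 kHz]: 24.6 kHz, 27.3 kHz, 41.9 kHz.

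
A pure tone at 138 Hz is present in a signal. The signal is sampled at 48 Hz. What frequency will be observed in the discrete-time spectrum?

6 Hz

138 Hz mod fs = 42 Hz.
42 Hz > fs/2 = 24 Hz, folds to fs − 42 Hz = 6 Hz.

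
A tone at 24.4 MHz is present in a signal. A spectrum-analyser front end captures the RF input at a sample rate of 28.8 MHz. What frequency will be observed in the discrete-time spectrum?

24.4 MHz > fs/2 = 14.4 MHz, folds to fs − 24.4 MHz = 4.4 MHz.

4.4 MHz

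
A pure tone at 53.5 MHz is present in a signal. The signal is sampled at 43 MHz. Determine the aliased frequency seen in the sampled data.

10.5 MHz

53.5 MHz mod fs = 10.5 MHz.
10.5 MHz ≤ fs/2 = 21.5 MHz, appears at 10.5 MHz.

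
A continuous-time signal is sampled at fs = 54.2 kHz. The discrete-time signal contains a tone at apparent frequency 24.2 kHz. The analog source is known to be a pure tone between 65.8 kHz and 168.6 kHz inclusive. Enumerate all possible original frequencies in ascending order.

Frequencies that alias to 24.2 kHz are k·fs ± 24.2 kHz for integer k ≥ 0.
k=0: 24.2 kHz.
k=1: 30 kHz, 78.4 kHz.
k=2: 84.2 kHz, 132.6 kHz.
k=3: 138.4 kHz, 186.8 kHz.
k=4: 192.6 kHz, 241 kHz.
Within [65.8 kHz, 168.6 kHz]: 78.4 kHz, 84.2 kHz, 132.6 kHz, 138.4 kHz.

78.4 kHz, 84.2 kHz, 132.6 kHz, 138.4 kHz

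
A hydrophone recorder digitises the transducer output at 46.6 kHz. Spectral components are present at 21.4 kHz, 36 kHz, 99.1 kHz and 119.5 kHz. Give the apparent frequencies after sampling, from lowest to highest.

5.9 kHz, 10.6 kHz, 20.3 kHz, 21.4 kHz

fs/2 = 23.3 kHz.
21.4 kHz ≤ fs/2 = 23.3 kHz, passes unchanged.
36 kHz > fs/2 = 23.3 kHz, folds to fs − 36 kHz = 10.6 kHz.
99.1 kHz mod fs = 5.9 kHz.
5.9 kHz ≤ fs/2 = 23.3 kHz, appears at 5.9 kHz.
119.5 kHz mod fs = 26.3 kHz.
26.3 kHz > fs/2 = 23.3 kHz, folds to fs − 26.3 kHz = 20.3 kHz.
Distinct values: {5.9 kHz, 10.6 kHz, 20.3 kHz, 21.4 kHz}.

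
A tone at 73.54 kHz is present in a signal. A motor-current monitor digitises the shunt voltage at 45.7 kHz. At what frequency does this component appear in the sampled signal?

73.54 kHz mod fs = 27.84 kHz.
27.84 kHz > fs/2 = 22.85 kHz, folds to fs − 27.84 kHz = 17.86 kHz.

17.86 kHz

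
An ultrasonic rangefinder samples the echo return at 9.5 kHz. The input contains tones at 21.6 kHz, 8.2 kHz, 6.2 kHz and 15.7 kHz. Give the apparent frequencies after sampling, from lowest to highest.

1.3 kHz, 2.6 kHz, 3.3 kHz

fs/2 = 4.75 kHz.
21.6 kHz mod fs = 2.6 kHz.
2.6 kHz ≤ fs/2 = 4.75 kHz, appears at 2.6 kHz.
8.2 kHz > fs/2 = 4.75 kHz, folds to fs − 8.2 kHz = 1.3 kHz.
6.2 kHz > fs/2 = 4.75 kHz, folds to fs − 6.2 kHz = 3.3 kHz.
15.7 kHz mod fs = 6.2 kHz.
6.2 kHz > fs/2 = 4.75 kHz, folds to fs − 6.2 kHz = 3.3 kHz.
Distinct values: {1.3 kHz, 2.6 kHz, 3.3 kHz}.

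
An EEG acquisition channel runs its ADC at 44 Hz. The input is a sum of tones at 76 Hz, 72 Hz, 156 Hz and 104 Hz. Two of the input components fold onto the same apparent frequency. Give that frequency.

fs/2 = 22 Hz.
76 Hz mod fs = 32 Hz.
32 Hz > fs/2 = 22 Hz, folds to fs − 32 Hz = 12 Hz.
72 Hz mod fs = 28 Hz.
28 Hz > fs/2 = 22 Hz, folds to fs − 28 Hz = 16 Hz.
156 Hz mod fs = 24 Hz.
24 Hz > fs/2 = 22 Hz, folds to fs − 24 Hz = 20 Hz.
104 Hz mod fs = 16 Hz.
16 Hz ≤ fs/2 = 22 Hz, appears at 16 Hz.
72 Hz and 104 Hz both map to 16 Hz.

16 Hz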